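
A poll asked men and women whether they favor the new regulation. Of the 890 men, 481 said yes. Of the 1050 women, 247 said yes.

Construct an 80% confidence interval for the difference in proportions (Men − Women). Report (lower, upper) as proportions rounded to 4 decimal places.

(0.2780, 0.3324)

First, p̂₁ = 481/890 = 0.5404; p̂₂ = 247/1050 = 0.2352.
The two standard errors are √(0.5404×0.4596/890) = 0.01671 and √(0.2352×0.7648/1050) = 0.01309.
Because the samples are independent, SE_diff = √(0.01671² + 0.01309²) = 0.02123.
Using z* = 1.282 for 80%, ME = 1.282 × 0.02123 = 0.02722.
p̂₁ − p̂₂ = 0.3052; interval 0.3052 ± 0.02722 gives (0.2780, 0.3324).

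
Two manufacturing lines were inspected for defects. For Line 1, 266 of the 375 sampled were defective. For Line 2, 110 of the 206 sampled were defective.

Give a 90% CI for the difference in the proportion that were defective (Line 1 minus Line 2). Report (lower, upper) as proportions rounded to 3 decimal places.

(0.106, 0.244)

p̂₁ = 266/375 = 0.7093 and p̂₂ = 110/206 = 0.5340.
SE₁ = √(p̂₁(1−p̂₁)/n₁) = √(0.7093·0.2907/375) = 0.02345; SE₂ = √(0.5340·0.4660/206) = 0.03476.
Independent samples: SE of the difference = √(SE₁² + SE₂²) = √(0.0005499025 + 0.0012082576) = 0.04193.
z* for 90% confidence is 1.645, so the margin of error is 1.645 × 0.04193 = 0.06897.
Point estimate p̂₁ − p̂₂ = 0.7093 − 0.5340 = 0.1753.
0.1753 ± 0.06897 → (0.106, 0.244).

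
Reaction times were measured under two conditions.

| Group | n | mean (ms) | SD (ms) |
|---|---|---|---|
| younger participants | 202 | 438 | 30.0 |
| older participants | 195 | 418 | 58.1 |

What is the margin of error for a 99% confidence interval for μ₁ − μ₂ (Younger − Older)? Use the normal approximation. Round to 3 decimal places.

SE₁ = s₁/√n₁ = 30.0/√202 = 2.1108; SE₂ = 58.1/√195 = 4.1606.
Independent samples, unequal variances: SE_diff = √(SE₁² + SE₂²) = √(4.45547664 + 17.31059236) = 4.6654.
z* = 2.576, so margin of error = 2.576 × 4.6654 = 12.0181.

12.018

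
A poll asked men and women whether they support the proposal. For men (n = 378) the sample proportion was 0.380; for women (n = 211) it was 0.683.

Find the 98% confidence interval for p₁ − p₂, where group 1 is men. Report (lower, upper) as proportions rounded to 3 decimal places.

(-0.397, -0.209)

SE₁ = √(p̂₁(1−p̂₁)/n₁) = √(0.3800·0.6200/378) = 0.02497; SE₂ = √(0.6830·0.3170/211) = 0.03203.
Independent samples: SE of the difference = √(SE₁² + SE₂²) = √(0.0006235009 + 0.0010259209) = 0.04061.
z* for 98% confidence is 2.326, so the margin of error is 2.326 × 0.04061 = 0.09446.
Point estimate p̂₁ − p̂₂ = 0.3800 − 0.6830 = -0.3030.
-0.3030 ± 0.09446 → (-0.397, -0.209).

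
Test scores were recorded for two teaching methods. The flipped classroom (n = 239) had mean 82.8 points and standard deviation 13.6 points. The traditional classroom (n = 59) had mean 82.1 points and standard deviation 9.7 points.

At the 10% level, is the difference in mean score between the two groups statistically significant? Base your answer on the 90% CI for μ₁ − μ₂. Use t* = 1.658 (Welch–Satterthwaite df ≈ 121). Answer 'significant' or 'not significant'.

not significant

SE₁ = s₁/√n₁ = 13.6/√239 = 0.8797; SE₂ = 9.7/√59 = 1.2628.
Independent samples, unequal variances: SE_diff = √(SE₁² + SE₂²) = √(0.77387209 + 1.59466384) = 1.5390.
t* = 1.658, so margin of error = 1.658 × 1.5390 = 2.5517.
Difference in means = 82.8 − 82.1 = 0.7000.
0.7000 ± 2.5517 → (-1.8517, 3.2517).
The interval (-1.8517, 3.2517) contains 0, so the difference is not significant.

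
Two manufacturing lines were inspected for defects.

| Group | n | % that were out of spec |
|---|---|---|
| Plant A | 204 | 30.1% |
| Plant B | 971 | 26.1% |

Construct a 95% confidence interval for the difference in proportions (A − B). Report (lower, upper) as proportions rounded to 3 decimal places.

The two standard errors are √(0.3010×0.6990/204) = 0.03211 and √(0.2610×0.7390/971) = 0.01409.
Because the samples are independent, SE_diff = √(0.03211² + 0.01409²) = 0.03507.
Using z* = 1.960 for 95%, ME = 1.960 × 0.03507 = 0.06874.
p̂₁ − p̂₂ = 0.0400; interval 0.0400 ± 0.06874 gives (-0.029, 0.109).

(-0.029, 0.109)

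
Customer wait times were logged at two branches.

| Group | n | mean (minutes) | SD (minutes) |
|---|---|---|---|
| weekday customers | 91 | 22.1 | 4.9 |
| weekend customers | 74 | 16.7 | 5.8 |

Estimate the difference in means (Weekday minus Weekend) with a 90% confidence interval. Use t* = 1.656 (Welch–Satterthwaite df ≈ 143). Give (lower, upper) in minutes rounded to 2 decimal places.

Standard errors of each mean: 4.9/√91 = 0.5137 and 5.8/√74 = 0.6742.
SE(x̄₁ − x̄₂) = √(0.5137² + 0.6742²) = 0.8476 for independent samples with unequal variances.
With t* = 1.656, the margin is 1.656 × 0.8476 = 1.4036.
x̄₁ − x̄₂ = 22.1 − 16.7 = 5.4000; the interval is 5.4000 ± 1.4036 = (4.00, 6.80).

(4.00, 6.80)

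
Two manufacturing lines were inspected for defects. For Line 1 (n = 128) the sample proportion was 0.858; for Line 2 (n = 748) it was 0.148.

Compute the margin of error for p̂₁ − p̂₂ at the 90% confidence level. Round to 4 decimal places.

0.0551

SE₁ = √(p̂₁(1−p̂₁)/n₁) = √(0.8580·0.1420/128) = 0.03085; SE₂ = √(0.1480·0.8520/748) = 0.01298.
Independent samples: SE of the difference = √(SE₁² + SE₂²) = √(0.0009517225 + 0.0001684804) = 0.03347.
z* for 90% confidence is 1.645, so the margin of error is 1.645 × 0.03347 = 0.05506.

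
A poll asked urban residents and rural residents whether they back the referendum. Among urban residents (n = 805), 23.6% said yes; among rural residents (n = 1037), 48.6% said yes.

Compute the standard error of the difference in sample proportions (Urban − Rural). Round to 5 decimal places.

0.02156

SE₁ = √(p̂₁(1−p̂₁)/n₁) = √(0.2360·0.7640/805) = 0.01497; SE₂ = √(0.4860·0.5140/1037) = 0.01552.
Independent samples: SE of the difference = √(SE₁² + SE₂²) = √(0.0002241009 + 0.0002408704) = 0.02156.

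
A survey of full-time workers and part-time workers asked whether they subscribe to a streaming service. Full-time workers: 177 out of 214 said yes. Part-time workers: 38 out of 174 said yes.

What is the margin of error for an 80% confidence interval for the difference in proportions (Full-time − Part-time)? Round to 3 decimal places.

First, p̂₁ = 177/214 = 0.8271; p̂₂ = 38/174 = 0.2184.
The two standard errors are √(0.8271×0.1729/214) = 0.02585 and √(0.2184×0.7816/174) = 0.03132.
Because the samples are independent, SE_diff = √(0.02585² + 0.03132²) = 0.04061.
Using z* = 1.282 for 80%, ME = 1.282 × 0.04061 = 0.05206.

0.052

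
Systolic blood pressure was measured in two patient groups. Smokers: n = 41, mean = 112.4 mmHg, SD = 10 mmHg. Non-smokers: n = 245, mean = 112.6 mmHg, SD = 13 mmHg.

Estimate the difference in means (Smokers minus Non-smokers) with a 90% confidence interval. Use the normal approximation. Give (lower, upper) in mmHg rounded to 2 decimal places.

(-3.11, 2.71)

Per-group SEs: s₁/√n₁ = 10/√41 = 1.5617, s₂/√n₂ = 13/√245 = 0.8305.
Unpooled SE of the difference: √(2.43890689 + 0.68973025) = 1.7688.
Margin of error = z* · SE = 1.645 × 1.7688 = 2.9097.
x̄₁ − x̄₂ = 112.4 − 112.6 = -0.2000.
CI: -0.2000 ± 2.9097 = (-3.11, 2.71).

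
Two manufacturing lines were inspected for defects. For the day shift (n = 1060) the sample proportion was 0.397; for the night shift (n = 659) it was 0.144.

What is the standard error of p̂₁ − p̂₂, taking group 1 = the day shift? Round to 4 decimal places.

Each SE is √(p̂(1−p̂)/n): √(0.3970·0.6030/1060) = 0.01503 and √(0.1440·0.8560/659) = 0.01368.
SE(p̂₁ − p̂₂) = √(SE₁² + SE₂²) = √(0.0002259009 + 0.0001871424) = 0.02032, since the two samples are independent.

0.0203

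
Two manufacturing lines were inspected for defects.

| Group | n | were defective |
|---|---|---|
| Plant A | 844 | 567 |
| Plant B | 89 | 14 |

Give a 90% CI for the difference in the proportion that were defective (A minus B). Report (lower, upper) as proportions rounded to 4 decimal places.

p̂₁ = 567/844 = 0.6718 and p̂₂ = 14/89 = 0.1573.
SE₁ = √(p̂₁(1−p̂₁)/n₁) = √(0.6718·0.3282/844) = 0.01616; SE₂ = √(0.1573·0.8427/89) = 0.03859.
Independent samples: SE of the difference = √(SE₁² + SE₂²) = √(0.0002611456 + 0.0014891881) = 0.04184.
z* for 90% confidence is 1.645, so the margin of error is 1.645 × 0.04184 = 0.06883.
Point estimate p̂₁ − p̂₂ = 0.6718 − 0.1573 = 0.5145.
0.5145 ± 0.06883 → (0.4457, 0.5833).

(0.4457, 0.5833)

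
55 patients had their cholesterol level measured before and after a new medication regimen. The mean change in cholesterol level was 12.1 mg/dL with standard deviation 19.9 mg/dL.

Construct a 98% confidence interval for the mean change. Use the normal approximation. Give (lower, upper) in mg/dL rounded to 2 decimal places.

This is a matched-pairs design, so SE = s_d/√n = 19.9/√55 = 2.6833.
Margin = 2.326 × 2.6833 = 6.2414; the interval is 12.1 ± 6.2414 = (5.86, 18.34).

(5.86, 18.34)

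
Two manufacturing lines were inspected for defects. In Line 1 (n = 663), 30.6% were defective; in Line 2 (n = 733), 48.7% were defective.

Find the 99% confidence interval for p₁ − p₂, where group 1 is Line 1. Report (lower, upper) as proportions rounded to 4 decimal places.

The two standard errors are √(0.3060×0.6940/663) = 0.01790 and √(0.4870×0.5130/733) = 0.01846.
Because the samples are independent, SE_diff = √(0.01790² + 0.01846²) = 0.02571.
Using z* = 2.576 for 99%, ME = 2.576 × 0.02571 = 0.06623.
p̂₁ − p̂₂ = -0.1810; interval -0.1810 ± 0.06623 gives (-0.2472, -0.1148).

(-0.2472, -0.1148)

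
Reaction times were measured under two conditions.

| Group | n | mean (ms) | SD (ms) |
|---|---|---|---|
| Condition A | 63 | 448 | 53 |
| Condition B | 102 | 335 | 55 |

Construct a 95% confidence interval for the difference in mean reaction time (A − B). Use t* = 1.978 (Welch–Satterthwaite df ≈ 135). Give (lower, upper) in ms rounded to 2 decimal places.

Standard errors of each mean: 53/√63 = 6.6774 and 55/√102 = 5.4458.
SE(x̄₁ − x̄₂) = √(6.6774² + 5.4458²) = 8.6165 for independent samples with unequal variances.
With t* = 1.978, the margin is 1.978 × 8.6165 = 17.0434.
x̄₁ − x̄₂ = 448 − 335 = 113.0000; the interval is 113.0000 ± 17.0434 = (95.96, 130.04).

(95.96, 130.04)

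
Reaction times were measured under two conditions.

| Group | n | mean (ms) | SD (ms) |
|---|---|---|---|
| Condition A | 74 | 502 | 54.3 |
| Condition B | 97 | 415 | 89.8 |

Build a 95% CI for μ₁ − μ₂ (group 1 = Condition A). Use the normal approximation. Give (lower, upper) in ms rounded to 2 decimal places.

(65.26, 108.74)

Per-group SEs: s₁/√n₁ = 54.3/√74 = 6.3122, s₂/√n₂ = 89.8/√97 = 9.1178.
Unpooled SE of the difference: √(39.84386884 + 83.13427684) = 11.0896.
Margin of error = z* · SE = 1.960 × 11.0896 = 21.7356.
x̄₁ − x̄₂ = 502 − 415 = 87.0000.
CI: 87.0000 ± 21.7356 = (65.26, 108.74).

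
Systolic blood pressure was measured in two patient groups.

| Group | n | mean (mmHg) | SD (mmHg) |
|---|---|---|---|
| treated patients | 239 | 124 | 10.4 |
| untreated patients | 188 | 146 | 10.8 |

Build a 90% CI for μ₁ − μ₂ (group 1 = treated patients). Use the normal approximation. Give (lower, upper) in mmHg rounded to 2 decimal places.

(-23.70, -20.30)

SE₁ = s₁/√n₁ = 10.4/√239 = 0.6727; SE₂ = 10.8/√188 = 0.7877.
Independent samples, unequal variances: SE_diff = √(SE₁² + SE₂²) = √(0.45252529 + 0.62047129) = 1.0359.
z* = 1.645, so margin of error = 1.645 × 1.0359 = 1.7041.
Difference in means = 124 − 146 = -22.0000.
-22.0000 ± 1.7041 → (-23.70, -20.30).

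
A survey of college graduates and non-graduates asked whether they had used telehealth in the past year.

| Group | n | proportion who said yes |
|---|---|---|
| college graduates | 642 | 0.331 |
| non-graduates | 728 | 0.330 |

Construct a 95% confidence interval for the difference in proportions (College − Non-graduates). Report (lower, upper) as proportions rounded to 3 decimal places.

SE₁ = √(p̂₁(1−p̂₁)/n₁) = √(0.3310·0.6690/642) = 0.01857; SE₂ = √(0.3300·0.6700/728) = 0.01743.
Independent samples: SE of the difference = √(SE₁² + SE₂²) = √(0.0003448449 + 0.0003038049) = 0.02547.
z* for 95% confidence is 1.960, so the margin of error is 1.960 × 0.02547 = 0.04992.
Point estimate p̂₁ − p̂₂ = 0.3310 − 0.3300 = 0.0010.
0.0010 ± 0.04992 → (-0.049, 0.051).

(-0.049, 0.051)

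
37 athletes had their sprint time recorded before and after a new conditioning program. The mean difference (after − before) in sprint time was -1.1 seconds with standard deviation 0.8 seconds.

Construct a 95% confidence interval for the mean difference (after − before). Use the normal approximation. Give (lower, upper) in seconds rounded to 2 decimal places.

Paired design: SE = s_d/√n = 0.8/√37 = 0.1315.
z* = 1.960; margin of error = 1.960 × 0.1315 = 0.2577.
-1.1 ± 0.2577 → (-1.36, -0.84).

(-1.36, -0.84)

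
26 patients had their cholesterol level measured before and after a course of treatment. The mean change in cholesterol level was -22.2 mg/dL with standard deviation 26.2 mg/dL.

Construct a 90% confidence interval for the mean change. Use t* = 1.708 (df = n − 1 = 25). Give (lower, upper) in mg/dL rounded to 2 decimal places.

This is a matched-pairs design, so SE = s_d/√n = 26.2/√26 = 5.1382.
Margin = 1.708 × 5.1382 = 8.7760; the interval is -22.2 ± 8.7760 = (-30.98, -13.42).

(-30.98, -13.42)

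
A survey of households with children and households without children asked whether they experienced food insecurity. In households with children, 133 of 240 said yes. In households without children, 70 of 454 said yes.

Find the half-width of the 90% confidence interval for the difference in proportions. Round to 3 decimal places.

0.060

First, p̂₁ = 133/240 = 0.5542; p̂₂ = 70/454 = 0.1542.
The two standard errors are √(0.5542×0.4458/240) = 0.03208 and √(0.1542×0.8458/454) = 0.01695.
Because the samples are independent, SE_diff = √(0.03208² + 0.01695²) = 0.03628.
Using z* = 1.645 for 90%, ME = 1.645 × 0.03628 = 0.05968.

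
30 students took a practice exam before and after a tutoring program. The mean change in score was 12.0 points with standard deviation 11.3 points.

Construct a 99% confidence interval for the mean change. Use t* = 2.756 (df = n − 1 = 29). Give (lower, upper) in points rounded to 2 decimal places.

(6.31, 17.69)

Paired design: SE = s_d/√n = 11.3/√30 = 2.0631.
t* = 2.756; margin of error = 2.756 × 2.0631 = 5.6859.
12.0 ± 5.6859 → (6.31, 17.69).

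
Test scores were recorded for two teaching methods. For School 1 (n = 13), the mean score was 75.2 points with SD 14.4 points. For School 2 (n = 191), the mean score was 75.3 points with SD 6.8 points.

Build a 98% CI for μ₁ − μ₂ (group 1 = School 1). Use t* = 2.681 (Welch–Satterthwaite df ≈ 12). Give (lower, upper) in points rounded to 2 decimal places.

Per-group SEs: s₁/√n₁ = 14.4/√13 = 3.9938, s₂/√n₂ = 6.8/√191 = 0.4920.
Unpooled SE of the difference: √(15.95043844 + 0.242064) = 4.0240.
Margin of error = t* · SE = 2.681 × 4.0240 = 10.7883.
x̄₁ − x̄₂ = 75.2 − 75.3 = -0.1000.
CI: -0.1000 ± 10.7883 = (-10.89, 10.69).

(-10.89, 10.69)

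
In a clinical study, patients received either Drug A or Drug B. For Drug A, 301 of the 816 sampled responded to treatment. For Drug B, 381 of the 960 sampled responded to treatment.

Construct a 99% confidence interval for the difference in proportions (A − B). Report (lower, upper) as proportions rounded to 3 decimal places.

(-0.088, 0.032)

p̂₁ = 301/816 = 0.3689 and p̂₂ = 381/960 = 0.3969.
SE₁ = √(p̂₁(1−p̂₁)/n₁) = √(0.3689·0.6311/816) = 0.01689; SE₂ = √(0.3969·0.6031/960) = 0.01579.
Independent samples: SE of the difference = √(SE₁² + SE₂²) = √(0.0002852721 + 0.0002493241) = 0.02312.
z* for 99% confidence is 2.576, so the margin of error is 2.576 × 0.02312 = 0.05956.
Point estimate p̂₁ − p̂₂ = 0.3689 − 0.3969 = -0.0280.
-0.0280 ± 0.05956 → (-0.088, 0.032).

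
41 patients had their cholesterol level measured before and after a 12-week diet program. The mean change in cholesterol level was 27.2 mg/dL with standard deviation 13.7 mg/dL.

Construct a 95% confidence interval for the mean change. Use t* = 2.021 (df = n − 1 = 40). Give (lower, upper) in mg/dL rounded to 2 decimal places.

(22.88, 31.52)

This is a matched-pairs design, so SE = s_d/√n = 13.7/√41 = 2.1396.
Margin = 2.021 × 2.1396 = 4.3241; the interval is 27.2 ± 4.3241 = (22.88, 31.52).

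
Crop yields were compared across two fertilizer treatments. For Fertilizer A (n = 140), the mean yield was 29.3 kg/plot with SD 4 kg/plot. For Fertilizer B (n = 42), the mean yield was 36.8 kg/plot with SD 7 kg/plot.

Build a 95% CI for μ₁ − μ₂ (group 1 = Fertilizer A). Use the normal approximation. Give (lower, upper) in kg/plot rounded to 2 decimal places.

SE₁ = s₁/√n₁ = 4/√140 = 0.3381; SE₂ = 7/√42 = 1.0801.
Independent samples, unequal variances: SE_diff = √(SE₁² + SE₂²) = √(0.11431161 + 1.16661601) = 1.1318.
z* = 1.960, so margin of error = 1.960 × 1.1318 = 2.2183.
Difference in means = 29.3 − 36.8 = -7.5000.
-7.5000 ± 2.2183 → (-9.72, -5.28).

(-9.72, -5.28)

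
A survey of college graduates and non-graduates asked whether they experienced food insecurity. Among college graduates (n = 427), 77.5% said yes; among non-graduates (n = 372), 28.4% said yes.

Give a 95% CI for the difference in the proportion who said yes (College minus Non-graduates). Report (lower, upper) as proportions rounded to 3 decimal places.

(0.430, 0.552)

SE₁ = √(p̂₁(1−p̂₁)/n₁) = √(0.7750·0.2250/427) = 0.02021; SE₂ = √(0.2840·0.7160/372) = 0.02338.
Independent samples: SE of the difference = √(SE₁² + SE₂²) = √(0.0004084441 + 0.0005466244) = 0.03090.
z* for 95% confidence is 1.960, so the margin of error is 1.960 × 0.03090 = 0.06056.
Point estimate p̂₁ − p̂₂ = 0.7750 − 0.2840 = 0.4910.
0.4910 ± 0.06056 → (0.430, 0.552).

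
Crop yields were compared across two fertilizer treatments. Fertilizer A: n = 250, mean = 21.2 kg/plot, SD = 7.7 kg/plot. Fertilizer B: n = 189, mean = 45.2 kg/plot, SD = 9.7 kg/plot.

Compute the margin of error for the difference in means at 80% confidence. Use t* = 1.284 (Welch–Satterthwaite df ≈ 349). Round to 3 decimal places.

SE₁ = s₁/√n₁ = 7.7/√250 = 0.4870; SE₂ = 9.7/√189 = 0.7056.
Independent samples, unequal variances: SE_diff = √(SE₁² + SE₂²) = √(0.237169 + 0.49787136) = 0.8573.
t* = 1.284, so margin of error = 1.284 × 0.8573 = 1.1008.

1.101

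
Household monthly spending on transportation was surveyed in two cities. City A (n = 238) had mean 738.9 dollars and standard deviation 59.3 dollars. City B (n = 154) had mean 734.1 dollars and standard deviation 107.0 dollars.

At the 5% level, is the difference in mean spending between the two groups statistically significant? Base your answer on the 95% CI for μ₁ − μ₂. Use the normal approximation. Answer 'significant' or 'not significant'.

Standard errors of each mean: 59.3/√238 = 3.8438 and 107.0/√154 = 8.6223.
SE(x̄₁ − x̄₂) = √(3.8438² + 8.6223²) = 9.4403 for independent samples with unequal variances.
With z* = 1.960, the margin is 1.960 × 9.4403 = 18.5030.
x̄₁ − x̄₂ = 738.9 − 734.1 = 4.8000; the interval is 4.8000 ± 18.5030 = (-13.7030, 23.3030).
The interval (-13.7030, 23.3030) contains 0, so the difference is not significant.

not significant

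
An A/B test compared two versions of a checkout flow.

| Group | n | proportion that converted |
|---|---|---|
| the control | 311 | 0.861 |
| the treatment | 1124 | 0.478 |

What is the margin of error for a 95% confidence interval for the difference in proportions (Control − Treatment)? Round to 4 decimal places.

0.0483

Each SE is √(p̂(1−p̂)/n): √(0.8610·0.1390/311) = 0.01962 and √(0.4780·0.5220/1124) = 0.01490.
SE(p̂₁ − p̂₂) = √(SE₁² + SE₂²) = √(0.0003849444 + 0.00022201) = 0.02464, since the two samples are independent.
At 95% confidence z* = 1.960; margin = 1.960 × 0.02464 = 0.04829.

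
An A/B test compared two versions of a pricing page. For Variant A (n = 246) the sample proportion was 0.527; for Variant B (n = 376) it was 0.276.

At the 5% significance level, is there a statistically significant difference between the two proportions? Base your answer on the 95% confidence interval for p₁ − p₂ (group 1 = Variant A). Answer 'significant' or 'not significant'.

significant

Each SE is √(p̂(1−p̂)/n): √(0.5270·0.4730/246) = 0.03183 and √(0.2760·0.7240/376) = 0.02305.
SE(p̂₁ − p̂₂) = √(SE₁² + SE₂²) = √(0.0010131489 + 0.0005313025) = 0.03930, since the two samples are independent.
At 95% confidence z* = 1.960; margin = 1.960 × 0.03930 = 0.07703.
The difference is 0.5270 − 0.2760 = 0.2510, so the interval is 0.2510 ± 0.07703 = (0.17397, 0.32803).
The interval (0.17397, 0.32803) does not contain 0, so the difference is significant.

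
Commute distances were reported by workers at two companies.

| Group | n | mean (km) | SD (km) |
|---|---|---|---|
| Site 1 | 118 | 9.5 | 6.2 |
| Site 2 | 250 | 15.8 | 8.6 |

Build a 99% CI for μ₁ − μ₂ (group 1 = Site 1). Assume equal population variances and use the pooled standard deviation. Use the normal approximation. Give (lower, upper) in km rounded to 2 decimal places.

(-8.58, -4.02)

s_p = √[((n₁−1)s₁² + (n₂−1)s₂²)/(n₁+n₂−2)] = √[(117·6.2² + 249·8.6²)/366] = 7.9123.
SE = 7.9123·√(1/118 + 1/250) = 0.8837.
With z* = 2.576, margin = 2.576 × 0.8837 = 2.2764.
x̄₁ − x̄₂ = 9.5 − 15.8 = -6.3000; interval -6.3000 ± 2.2764 = (-8.58, -4.02).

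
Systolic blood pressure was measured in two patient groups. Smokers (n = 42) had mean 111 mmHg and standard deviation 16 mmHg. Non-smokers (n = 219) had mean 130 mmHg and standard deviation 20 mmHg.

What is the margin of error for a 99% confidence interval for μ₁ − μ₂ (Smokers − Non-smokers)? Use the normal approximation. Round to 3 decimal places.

Per-group SEs: s₁/√n₁ = 16/√42 = 2.4689, s₂/√n₂ = 20/√219 = 1.3515.
Unpooled SE of the difference: √(6.09546721 + 1.82655225) = 2.8146.
Margin of error = z* · SE = 2.576 × 2.8146 = 7.2504.

7.250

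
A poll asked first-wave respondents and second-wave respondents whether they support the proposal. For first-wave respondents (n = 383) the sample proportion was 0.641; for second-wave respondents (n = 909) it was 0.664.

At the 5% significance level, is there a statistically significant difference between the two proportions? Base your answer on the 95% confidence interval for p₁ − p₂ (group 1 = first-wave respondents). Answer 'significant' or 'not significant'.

The two standard errors are √(0.6410×0.3590/383) = 0.02451 and √(0.6640×0.3360/909) = 0.01567.
Because the samples are independent, SE_diff = √(0.02451² + 0.01567²) = 0.02909.
Using z* = 1.960 for 95%, ME = 1.960 × 0.02909 = 0.05702.
p̂₁ − p̂₂ = -0.0230; interval -0.0230 ± 0.05702 gives (-0.08002, 0.03402).
The interval (-0.08002, 0.03402) contains 0, so the difference is not significant.

not significant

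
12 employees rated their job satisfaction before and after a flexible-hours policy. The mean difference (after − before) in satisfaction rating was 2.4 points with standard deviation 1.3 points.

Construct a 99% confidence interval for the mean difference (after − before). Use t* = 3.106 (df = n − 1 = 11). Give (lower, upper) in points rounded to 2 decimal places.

(1.23, 3.57)

Paired design: SE = s_d/√n = 1.3/√12 = 0.3753.
t* = 3.106; margin of error = 3.106 × 0.3753 = 1.1657.
2.4 ± 1.1657 → (1.23, 3.57).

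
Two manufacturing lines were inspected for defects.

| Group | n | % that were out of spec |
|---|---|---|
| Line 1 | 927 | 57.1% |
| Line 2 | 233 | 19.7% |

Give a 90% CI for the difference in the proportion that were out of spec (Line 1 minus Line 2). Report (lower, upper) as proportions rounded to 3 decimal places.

Each SE is √(p̂(1−p̂)/n): √(0.5710·0.4290/927) = 0.01626 and √(0.1970·0.8030/233) = 0.02606.
SE(p̂₁ − p̂₂) = √(SE₁² + SE₂²) = √(0.0002643876 + 0.0006791236) = 0.03072, since the two samples are independent.
At 90% confidence z* = 1.645; margin = 1.645 × 0.03072 = 0.05053.
The difference is 0.5710 − 0.1970 = 0.3740, so the interval is 0.3740 ± 0.05053 = (0.323, 0.425).

(0.323, 0.425)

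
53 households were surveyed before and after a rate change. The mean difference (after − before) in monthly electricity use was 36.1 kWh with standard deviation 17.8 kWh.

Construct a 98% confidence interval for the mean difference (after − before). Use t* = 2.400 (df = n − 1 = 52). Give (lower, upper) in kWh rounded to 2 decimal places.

(30.23, 41.97)

Paired design: SE = s_d/√n = 17.8/√53 = 2.4450.
t* = 2.400; margin of error = 2.400 × 2.4450 = 5.8680.
36.1 ± 5.8680 → (30.23, 41.97).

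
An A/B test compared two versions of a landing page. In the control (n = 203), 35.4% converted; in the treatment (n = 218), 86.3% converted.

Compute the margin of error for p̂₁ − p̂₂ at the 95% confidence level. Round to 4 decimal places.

SE₁ = √(p̂₁(1−p̂₁)/n₁) = √(0.3540·0.6460/203) = 0.03356; SE₂ = √(0.8630·0.1370/218) = 0.02329.
Independent samples: SE of the difference = √(SE₁² + SE₂²) = √(0.0011262736 + 0.0005424241) = 0.04085.
z* for 95% confidence is 1.960, so the margin of error is 1.960 × 0.04085 = 0.08007.

0.0801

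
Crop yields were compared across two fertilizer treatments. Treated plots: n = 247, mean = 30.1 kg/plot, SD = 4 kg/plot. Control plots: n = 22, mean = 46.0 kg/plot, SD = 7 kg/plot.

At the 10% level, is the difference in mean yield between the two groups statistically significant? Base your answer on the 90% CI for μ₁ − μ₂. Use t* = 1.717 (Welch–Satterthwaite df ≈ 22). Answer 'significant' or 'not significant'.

significant

Per-group SEs: s₁/√n₁ = 4/√247 = 0.2545, s₂/√n₂ = 7/√22 = 1.4924.
Unpooled SE of the difference: √(0.06477025 + 2.22725776) = 1.5139.
Margin of error = t* · SE = 1.717 × 1.5139 = 2.5994.
x̄₁ − x̄₂ = 30.1 − 46.0 = -15.9000.
CI: -15.9000 ± 2.5994 = (-18.4994, -13.3006).
The interval (-18.4994, -13.3006) does not contain 0, so the difference is significant.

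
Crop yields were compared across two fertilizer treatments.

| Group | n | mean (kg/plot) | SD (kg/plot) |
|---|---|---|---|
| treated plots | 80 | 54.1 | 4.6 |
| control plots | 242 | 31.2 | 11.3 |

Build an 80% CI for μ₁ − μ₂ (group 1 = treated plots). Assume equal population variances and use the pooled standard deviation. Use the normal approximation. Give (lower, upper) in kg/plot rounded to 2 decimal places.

s_p = √[((n₁−1)s₁² + (n₂−1)s₂²)/(n₁+n₂−2)] = √[(79·4.6² + 241·11.3²)/320] = 10.0693.
SE = 10.0693·√(1/80 + 1/242) = 1.2986.
With z* = 1.282, margin = 1.282 × 1.2986 = 1.6648.
x̄₁ − x̄₂ = 54.1 − 31.2 = 22.9000; interval 22.9000 ± 1.6648 = (21.24, 24.56).

(21.24, 24.56)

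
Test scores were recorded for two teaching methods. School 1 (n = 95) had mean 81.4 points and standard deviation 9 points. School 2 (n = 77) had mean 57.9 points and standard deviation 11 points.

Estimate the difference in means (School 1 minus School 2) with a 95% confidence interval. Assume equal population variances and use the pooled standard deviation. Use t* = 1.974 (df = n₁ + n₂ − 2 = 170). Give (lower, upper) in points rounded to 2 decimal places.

s_p = √[((n₁−1)s₁² + (n₂−1)s₂²)/(n₁+n₂−2)] = √[(94·9² + 76·11²)/170] = 9.9440.
SE = 9.9440·√(1/95 + 1/77) = 1.5248.
With t* = 1.974, margin = 1.974 × 1.5248 = 3.0100.
x̄₁ − x̄₂ = 81.4 − 57.9 = 23.5000; interval 23.5000 ± 3.0100 = (20.49, 26.51).

(20.49, 26.51)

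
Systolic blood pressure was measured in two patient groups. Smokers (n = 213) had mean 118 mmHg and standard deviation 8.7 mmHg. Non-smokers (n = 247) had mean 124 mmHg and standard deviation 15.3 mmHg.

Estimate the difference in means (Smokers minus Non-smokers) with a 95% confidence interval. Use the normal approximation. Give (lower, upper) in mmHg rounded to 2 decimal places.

SE₁ = s₁/√n₁ = 8.7/√213 = 0.5961; SE₂ = 15.3/√247 = 0.9735.
Independent samples, unequal variances: SE_diff = √(SE₁² + SE₂²) = √(0.35533521 + 0.94770225) = 1.1415.
z* = 1.960, so margin of error = 1.960 × 1.1415 = 2.2373.
Difference in means = 118 − 124 = -6.0000.
-6.0000 ± 2.2373 → (-8.24, -3.76).

(-8.24, -3.76)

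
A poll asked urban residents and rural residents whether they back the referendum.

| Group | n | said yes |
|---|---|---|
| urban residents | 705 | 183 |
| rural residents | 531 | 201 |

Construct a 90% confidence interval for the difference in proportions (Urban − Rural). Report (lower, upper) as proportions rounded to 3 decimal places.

(-0.163, -0.075)

First, p̂₁ = 183/705 = 0.2596; p̂₂ = 201/531 = 0.3785.
The two standard errors are √(0.2596×0.7404/705) = 0.01651 and √(0.3785×0.6215/531) = 0.02105.
Because the samples are independent, SE_diff = √(0.01651² + 0.02105²) = 0.02675.
Using z* = 1.645 for 90%, ME = 1.645 × 0.02675 = 0.04400.
p̂₁ − p̂₂ = -0.1189; interval -0.1189 ± 0.04400 gives (-0.163, -0.075).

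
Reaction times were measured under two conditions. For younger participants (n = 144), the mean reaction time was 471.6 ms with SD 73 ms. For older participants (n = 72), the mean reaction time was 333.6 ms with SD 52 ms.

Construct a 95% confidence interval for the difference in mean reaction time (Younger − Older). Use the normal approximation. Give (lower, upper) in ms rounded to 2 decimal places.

(121.08, 154.92)

Standard errors of each mean: 73/√144 = 6.0833 and 52/√72 = 6.1283.
SE(x̄₁ − x̄₂) = √(6.0833² + 6.1283²) = 8.6350 for independent samples with unequal variances.
With z* = 1.960, the margin is 1.960 × 8.6350 = 16.9246.
x̄₁ − x̄₂ = 471.6 − 333.6 = 138.0000; the interval is 138.0000 ± 16.9246 = (121.08, 154.92).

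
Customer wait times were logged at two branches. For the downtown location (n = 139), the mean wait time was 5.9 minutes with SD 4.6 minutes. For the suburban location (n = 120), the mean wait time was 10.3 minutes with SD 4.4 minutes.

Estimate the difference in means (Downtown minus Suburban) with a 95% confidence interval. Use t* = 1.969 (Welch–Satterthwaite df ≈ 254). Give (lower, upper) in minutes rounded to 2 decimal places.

Per-group SEs: s₁/√n₁ = 4.6/√139 = 0.3902, s₂/√n₂ = 4.4/√120 = 0.4017.
Unpooled SE of the difference: √(0.15225604 + 0.16136289) = 0.5600.
Margin of error = t* · SE = 1.969 × 0.5600 = 1.1026.
x̄₁ − x̄₂ = 5.9 − 10.3 = -4.4000.
CI: -4.4000 ± 1.1026 = (-5.50, -3.30).

(-5.50, -3.30)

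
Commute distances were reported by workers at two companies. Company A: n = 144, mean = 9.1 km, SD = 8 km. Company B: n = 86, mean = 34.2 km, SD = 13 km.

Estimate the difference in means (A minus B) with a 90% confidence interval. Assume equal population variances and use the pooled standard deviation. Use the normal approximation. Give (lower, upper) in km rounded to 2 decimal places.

s_p = √[((n₁−1)s₁² + (n₂−1)s₂²)/(n₁+n₂−2)] = √[(143·8² + 85·13²)/228] = 10.1560.
SE = 10.1560·√(1/144 + 1/86) = 1.3841.
With z* = 1.645, margin = 1.645 × 1.3841 = 2.2768.
x̄₁ − x̄₂ = 9.1 − 34.2 = -25.1000; interval -25.1000 ± 2.2768 = (-27.38, -22.82).

(-27.38, -22.82)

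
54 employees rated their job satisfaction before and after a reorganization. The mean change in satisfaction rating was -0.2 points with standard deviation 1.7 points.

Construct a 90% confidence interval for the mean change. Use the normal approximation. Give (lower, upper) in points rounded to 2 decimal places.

(-0.58, 0.18)

Paired design: SE = s_d/√n = 1.7/√54 = 0.2313.
z* = 1.645; margin of error = 1.645 × 0.2313 = 0.3805.
-0.2 ± 0.3805 → (-0.58, 0.18).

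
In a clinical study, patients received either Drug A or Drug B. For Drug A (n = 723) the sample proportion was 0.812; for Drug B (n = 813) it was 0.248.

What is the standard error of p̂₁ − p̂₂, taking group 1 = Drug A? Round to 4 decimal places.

The two standard errors are √(0.8120×0.1880/723) = 0.01453 and √(0.2480×0.7520/813) = 0.01515.
Because the samples are independent, SE_diff = √(0.01453² + 0.01515²) = 0.02099.

0.0210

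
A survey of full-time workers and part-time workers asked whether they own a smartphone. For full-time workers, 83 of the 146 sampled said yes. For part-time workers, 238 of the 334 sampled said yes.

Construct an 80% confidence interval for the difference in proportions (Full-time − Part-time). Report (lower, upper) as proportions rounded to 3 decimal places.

(-0.205, -0.083)

First, p̂₁ = 83/146 = 0.5685; p̂₂ = 238/334 = 0.7126.
The two standard errors are √(0.5685×0.4315/146) = 0.04099 and √(0.7126×0.2874/334) = 0.02476.
Because the samples are independent, SE_diff = √(0.04099² + 0.02476²) = 0.04789.
Using z* = 1.282 for 80%, ME = 1.282 × 0.04789 = 0.06139.
p̂₁ − p̂₂ = -0.1441; interval -0.1441 ± 0.06139 gives (-0.205, -0.083).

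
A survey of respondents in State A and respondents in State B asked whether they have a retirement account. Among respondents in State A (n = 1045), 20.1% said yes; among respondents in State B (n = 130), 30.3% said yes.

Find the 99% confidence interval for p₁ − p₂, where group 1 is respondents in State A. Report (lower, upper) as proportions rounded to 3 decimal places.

(-0.211, 0.007)

SE₁ = √(p̂₁(1−p̂₁)/n₁) = √(0.2010·0.7990/1045) = 0.01240; SE₂ = √(0.3030·0.6970/130) = 0.04031.
Independent samples: SE of the difference = √(SE₁² + SE₂²) = √(0.00015376 + 0.0016248961) = 0.04217.
z* for 99% confidence is 2.576, so the margin of error is 2.576 × 0.04217 = 0.10863.
Point estimate p̂₁ − p̂₂ = 0.2010 − 0.3030 = -0.1020.
-0.1020 ± 0.10863 → (-0.211, 0.007).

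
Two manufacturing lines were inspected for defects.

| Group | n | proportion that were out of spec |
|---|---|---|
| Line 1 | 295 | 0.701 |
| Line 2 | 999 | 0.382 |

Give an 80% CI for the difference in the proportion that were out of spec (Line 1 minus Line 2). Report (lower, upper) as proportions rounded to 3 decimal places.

SE₁ = √(p̂₁(1−p̂₁)/n₁) = √(0.7010·0.2990/295) = 0.02666; SE₂ = √(0.3820·0.6180/999) = 0.01537.
Independent samples: SE of the difference = √(SE₁² + SE₂²) = √(0.0007107556 + 0.0002362369) = 0.03077.
z* for 80% confidence is 1.282, so the margin of error is 1.282 × 0.03077 = 0.03945.
Point estimate p̂₁ − p̂₂ = 0.7010 − 0.3820 = 0.3190.
0.3190 ± 0.03945 → (0.280, 0.358).

(0.280, 0.358)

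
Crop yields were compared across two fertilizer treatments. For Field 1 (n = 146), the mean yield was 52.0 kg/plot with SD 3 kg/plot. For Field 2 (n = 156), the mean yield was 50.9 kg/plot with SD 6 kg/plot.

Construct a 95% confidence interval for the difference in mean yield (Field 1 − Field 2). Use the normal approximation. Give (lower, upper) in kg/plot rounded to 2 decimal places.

(0.04, 2.16)

Standard errors of each mean: 3/√146 = 0.2483 and 6/√156 = 0.4804.
SE(x̄₁ − x̄₂) = √(0.2483² + 0.4804²) = 0.5408 for independent samples with unequal variances.
With z* = 1.960, the margin is 1.960 × 0.5408 = 1.0600.
x̄₁ − x̄₂ = 52.0 − 50.9 = 1.1000; the interval is 1.1000 ± 1.0600 = (0.04, 2.16).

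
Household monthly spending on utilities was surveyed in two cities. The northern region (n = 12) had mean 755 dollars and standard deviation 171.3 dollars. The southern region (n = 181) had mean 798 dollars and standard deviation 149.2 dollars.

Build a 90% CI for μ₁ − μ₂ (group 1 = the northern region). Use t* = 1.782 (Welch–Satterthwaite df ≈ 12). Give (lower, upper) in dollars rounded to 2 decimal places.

(-133.31, 47.31)

Per-group SEs: s₁/√n₁ = 171.3/√12 = 49.4501, s₂/√n₂ = 149.2/√181 = 11.0899.
Unpooled SE of the difference: √(2445.31239001 + 122.98588201) = 50.6784.
Margin of error = t* · SE = 1.782 × 50.6784 = 90.3089.
x̄₁ − x̄₂ = 755 − 798 = -43.0000.
CI: -43.0000 ± 90.3089 = (-133.31, 47.31).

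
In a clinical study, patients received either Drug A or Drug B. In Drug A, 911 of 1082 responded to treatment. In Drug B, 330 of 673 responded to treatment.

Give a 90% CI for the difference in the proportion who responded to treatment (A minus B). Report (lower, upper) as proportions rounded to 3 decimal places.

(0.315, 0.388)

First, p̂₁ = 911/1082 = 0.8420; p̂₂ = 330/673 = 0.4903.
The two standard errors are √(0.8420×0.1580/1082) = 0.01109 and √(0.4903×0.5097/673) = 0.01927.
Because the samples are independent, SE_diff = √(0.01109² + 0.01927²) = 0.02223.
Using z* = 1.645 for 90%, ME = 1.645 × 0.02223 = 0.03657.
p̂₁ − p̂₂ = 0.3517; interval 0.3517 ± 0.03657 gives (0.315, 0.388).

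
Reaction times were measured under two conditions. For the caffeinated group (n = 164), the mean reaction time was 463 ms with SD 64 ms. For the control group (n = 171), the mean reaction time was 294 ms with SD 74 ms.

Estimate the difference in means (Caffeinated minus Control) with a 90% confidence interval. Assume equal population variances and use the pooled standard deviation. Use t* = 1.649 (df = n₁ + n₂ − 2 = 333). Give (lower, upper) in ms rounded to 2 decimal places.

Pooled variance s_p² = [163·64² + 170·74²] / (164+171−2) = 4800.5045, so s_p = 69.2857.
SE_diff = s_p·√(1/n₁ + 1/n₂) = 69.2857·√(1/164 + 1/171) = 7.5726.
t* = 1.649; margin = 1.649 × 7.5726 = 12.4872.
Difference = 463 − 294 = 169.0000.
169.0000 ± 12.4872 → (156.51, 181.49).

(156.51, 181.49)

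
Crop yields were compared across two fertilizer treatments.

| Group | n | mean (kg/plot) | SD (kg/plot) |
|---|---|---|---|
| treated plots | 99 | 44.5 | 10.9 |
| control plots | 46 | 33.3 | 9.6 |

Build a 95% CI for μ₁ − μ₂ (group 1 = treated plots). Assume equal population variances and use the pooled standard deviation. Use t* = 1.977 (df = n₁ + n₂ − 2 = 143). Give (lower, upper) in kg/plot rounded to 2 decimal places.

Pooled variance s_p² = [98·10.9² + 45·9.6²] / (99+46−2) = 110.4236, so s_p = 10.5083.
SE_diff = s_p·√(1/n₁ + 1/n₂) = 10.5083·√(1/99 + 1/46) = 1.8751.
t* = 1.977; margin = 1.977 × 1.8751 = 3.7071.
Difference = 44.5 − 33.3 = 11.2000.
11.2000 ± 3.7071 → (7.49, 14.91).

(7.49, 14.91)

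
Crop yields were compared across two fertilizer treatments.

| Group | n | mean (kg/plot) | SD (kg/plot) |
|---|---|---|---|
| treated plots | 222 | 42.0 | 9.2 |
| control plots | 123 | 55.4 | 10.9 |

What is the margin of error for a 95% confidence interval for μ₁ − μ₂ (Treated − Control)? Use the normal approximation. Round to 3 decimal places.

Per-group SEs: s₁/√n₁ = 9.2/√222 = 0.6175, s₂/√n₂ = 10.9/√123 = 0.9828.
Unpooled SE of the difference: √(0.38130625 + 0.96589584) = 1.1607.
Margin of error = z* · SE = 1.960 × 1.1607 = 2.2750.

2.275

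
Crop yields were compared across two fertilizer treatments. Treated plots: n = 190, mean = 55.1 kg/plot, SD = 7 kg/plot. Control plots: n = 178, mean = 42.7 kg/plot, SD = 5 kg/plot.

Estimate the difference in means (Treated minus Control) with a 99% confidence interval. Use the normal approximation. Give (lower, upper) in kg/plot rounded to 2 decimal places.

(10.77, 14.03)

Per-group SEs: s₁/√n₁ = 7/√190 = 0.5078, s₂/√n₂ = 5/√178 = 0.3748.
Unpooled SE of the difference: √(0.25786084 + 0.14047504) = 0.6311.
Margin of error = z* · SE = 2.576 × 0.6311 = 1.6257.
x̄₁ − x̄₂ = 55.1 − 42.7 = 12.4000.
CI: 12.4000 ± 1.6257 = (10.77, 14.03).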